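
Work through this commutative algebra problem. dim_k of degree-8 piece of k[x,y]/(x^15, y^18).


k[x,y], I = (x^15, y^18), d = 8
Need i < 15 and d-i < 18.
Range: 0 <= i <= 8.
H(8) = 9


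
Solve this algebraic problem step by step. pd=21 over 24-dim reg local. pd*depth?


pd+depth=24
depth=24-21=3
pd*depth=21*3=63


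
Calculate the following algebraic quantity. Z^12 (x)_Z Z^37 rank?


rank(M(x)N) = rank(M)*rank(N)
12*37 = 444


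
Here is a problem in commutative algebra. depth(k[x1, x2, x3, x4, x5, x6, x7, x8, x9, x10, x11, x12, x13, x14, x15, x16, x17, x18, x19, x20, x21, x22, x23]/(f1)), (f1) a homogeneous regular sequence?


depth(R)=23
depth(R/I)=23-1=22


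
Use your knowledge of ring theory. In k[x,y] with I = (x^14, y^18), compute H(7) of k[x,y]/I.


k[x,y], I = (x^14, y^18), d = 7
Need i < 14 and d-i < 18.
Range: 0 <= i <= 7.
H(7) = 8


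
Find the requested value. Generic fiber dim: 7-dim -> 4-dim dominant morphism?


dim(fiber)=dim(X)-dim(Y)=7-4=3


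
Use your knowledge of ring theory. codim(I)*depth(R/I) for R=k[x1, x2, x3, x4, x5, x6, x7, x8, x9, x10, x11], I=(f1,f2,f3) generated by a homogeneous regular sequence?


codim=3, depth=dim(R/I)=11-3=8
Product=3*8=24


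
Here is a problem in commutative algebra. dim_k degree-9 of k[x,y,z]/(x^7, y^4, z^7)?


Need i<7, j<4, k<7 with i+j+k=9.
For each i, j ranges over max(0,9-i-6)..min(3,9-i):
  i=0: j in [3,3] -> 1
  i=1: j in [2,3] -> 2
  i=2: j in [1,3] -> 3
  i=3: j in [0,3] -> 4
  i=4: j in [0,3] -> 4
  i=5: j in [0,3] -> 4
  i=6: j in [0,3] -> 4
H(9) = 1+2+3+4+4+4+4 = 22


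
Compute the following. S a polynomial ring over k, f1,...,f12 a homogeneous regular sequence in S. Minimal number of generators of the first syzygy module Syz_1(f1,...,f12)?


Regular sequence => Koszul complex is the minimal free resolution.
Syz_1 minimally generated by Koszul relations f_i*e_j - f_j*e_i (i<j): mu(Syz_1) = beta_2 = C(m,2) = m(m-1)/2
m=12
12*11/2 = 66


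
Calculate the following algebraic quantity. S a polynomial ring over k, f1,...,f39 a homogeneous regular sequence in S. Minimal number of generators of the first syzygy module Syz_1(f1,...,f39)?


Regular sequence => Koszul complex is the minimal free resolution.
Syz_1 minimally generated by Koszul relations f_i*e_j - f_j*e_i (i<j): mu(Syz_1) = beta_2 = C(m,2) = m(m-1)/2
m=39
39*38/2 = 741


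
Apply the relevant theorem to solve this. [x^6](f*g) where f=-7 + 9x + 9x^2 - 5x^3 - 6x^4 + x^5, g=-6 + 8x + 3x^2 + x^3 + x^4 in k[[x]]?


[x^6] = sum a_i*b_j, i+j=6
  9*1=9
  -5*1=-5
  -6*3=-18
  1*8=8
Sum=-6


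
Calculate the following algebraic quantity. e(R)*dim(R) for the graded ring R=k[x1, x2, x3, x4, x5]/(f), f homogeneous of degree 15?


e(R)=deg(f)=15, dim(R)=5-1=4
e*dim=15*4=60


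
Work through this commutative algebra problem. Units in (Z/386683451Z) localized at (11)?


Local ring = Z/161051Z.
phi(161051) = 11^4*(11-1) = 146410


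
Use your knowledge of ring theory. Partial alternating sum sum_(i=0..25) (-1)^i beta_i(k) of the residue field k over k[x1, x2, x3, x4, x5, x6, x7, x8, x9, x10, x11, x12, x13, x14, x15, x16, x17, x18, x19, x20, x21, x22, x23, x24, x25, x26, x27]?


Koszul resolution: beta_i(k)=C(n,i), n=27
sum_(i=0..p) (-1)^i C(n,i) = (-1)^p C(n-1,p)
(-1)^25*C(26,25) = (-1)^25*26 = -26


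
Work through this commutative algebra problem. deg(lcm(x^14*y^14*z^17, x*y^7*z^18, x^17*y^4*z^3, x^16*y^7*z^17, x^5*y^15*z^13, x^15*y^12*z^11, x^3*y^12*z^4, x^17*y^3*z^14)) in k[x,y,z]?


lcm = componentwise max:
x: max(14,1,17,16,5,15,3,17)=17
y: max(14,7,4,7,15,12,12,3)=15
z: max(17,18,3,17,13,11,4,14)=18
Total=17+15+18=50


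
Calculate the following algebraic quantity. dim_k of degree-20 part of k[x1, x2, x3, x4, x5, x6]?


C(d+n-1,n-1)=C(25,5)=53130


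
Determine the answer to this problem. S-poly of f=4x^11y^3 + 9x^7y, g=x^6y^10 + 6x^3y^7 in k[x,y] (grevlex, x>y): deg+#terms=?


LT(f)=4x^11y^3, LT(g)=x^6y^10
lcm(LM)=x^11y^10
S(f,g) (scaled by 4 to clear denominators) = y^7*f - 4x^5*g = -24x^8y^7 + 9x^7y^8
2 terms, deg 15.
15+2=17


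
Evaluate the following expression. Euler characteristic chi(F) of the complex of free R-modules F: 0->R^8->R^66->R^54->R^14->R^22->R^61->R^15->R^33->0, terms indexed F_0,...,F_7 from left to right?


chi = sum (-1)^i * rank:
(-1)^0*8=8
(-1)^1*66=-66
(-1)^2*54=54
(-1)^3*14=-14
(-1)^4*22=22
(-1)^5*61=-61
(-1)^6*15=15
(-1)^7*33=-33
chi=-75


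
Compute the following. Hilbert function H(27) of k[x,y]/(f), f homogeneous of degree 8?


H(t)=d for t>=d-1.
d=8, t=27
H(27)=8


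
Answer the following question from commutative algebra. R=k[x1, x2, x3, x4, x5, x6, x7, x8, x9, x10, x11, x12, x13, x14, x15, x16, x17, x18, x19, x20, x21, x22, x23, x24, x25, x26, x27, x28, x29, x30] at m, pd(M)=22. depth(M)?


pd+depth=depth(R)=30
depth=30-22=8


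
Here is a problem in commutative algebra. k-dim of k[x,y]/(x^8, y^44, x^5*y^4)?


k[x,y]/I, I = (x^8, y^44, x^5*y^4)
Rect: 8x44=352. Corner: (8-5)x(44-4)=120.
dim = 352-120 = 232


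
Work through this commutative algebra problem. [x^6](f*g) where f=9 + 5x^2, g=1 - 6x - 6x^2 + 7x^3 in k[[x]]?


[x^6] = sum a_i*b_j, i+j=6
Sum=0


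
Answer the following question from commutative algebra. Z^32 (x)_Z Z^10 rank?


rank(M(x)N) = rank(M)*rank(N)
32*10 = 320


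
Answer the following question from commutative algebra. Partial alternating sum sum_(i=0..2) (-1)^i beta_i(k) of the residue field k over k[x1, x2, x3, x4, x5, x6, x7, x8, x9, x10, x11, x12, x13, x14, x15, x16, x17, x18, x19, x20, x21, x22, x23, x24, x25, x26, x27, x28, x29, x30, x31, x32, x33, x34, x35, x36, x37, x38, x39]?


Koszul resolution: beta_i(k)=C(n,i), n=39
sum_(i=0..p) (-1)^i C(n,i) = (-1)^p C(n-1,p)
(-1)^2*C(38,2) = (-1)^2*703 = 703


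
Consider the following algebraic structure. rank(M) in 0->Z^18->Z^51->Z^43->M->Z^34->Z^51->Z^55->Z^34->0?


Alt sum=0:
(-1)^0*18 + (-1)^1*51 + (-1)^2*43 + (-1)^3*? + (-1)^4*34 + (-1)^5*51 + (-1)^6*55 + (-1)^7*34=0
rank(M)=14


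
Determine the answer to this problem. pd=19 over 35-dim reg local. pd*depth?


pd+depth=35
depth=35-19=16
pd*depth=19*16=304


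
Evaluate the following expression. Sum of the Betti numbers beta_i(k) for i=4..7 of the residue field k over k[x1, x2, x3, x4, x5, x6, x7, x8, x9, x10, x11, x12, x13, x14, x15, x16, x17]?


Koszul resolution: beta_i(k)=C(n,i), n=17
C(17,4)=2380, C(17,5)=6188, C(17,6)=12376, C(17,7)=19448
Sum=40392


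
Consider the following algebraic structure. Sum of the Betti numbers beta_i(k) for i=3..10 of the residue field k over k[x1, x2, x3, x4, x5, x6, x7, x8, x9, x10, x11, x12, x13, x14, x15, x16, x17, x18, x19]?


Koszul resolution: beta_i(k)=C(n,i), n=19
C(19,3)=969, C(19,4)=3876, C(19,5)=11628, C(19,6)=27132, C(19,7)=50388, C(19,8)=75582, C(19,9)=92378, C(19,10)=92378
Sum=354331


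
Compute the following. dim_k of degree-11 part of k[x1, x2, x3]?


C(d+n-1,n-1)=C(13,2)=78


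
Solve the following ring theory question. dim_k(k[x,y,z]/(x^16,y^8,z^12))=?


Basis: x^iy^jz^k, i<16,j<8,k<12
16*8*12=1536


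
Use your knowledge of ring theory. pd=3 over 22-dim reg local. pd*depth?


pd+depth=22
depth=22-3=19
pd*depth=3*19=57


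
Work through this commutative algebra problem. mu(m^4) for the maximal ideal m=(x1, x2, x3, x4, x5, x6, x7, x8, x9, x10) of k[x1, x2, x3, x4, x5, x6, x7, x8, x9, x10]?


Graded Nakayama: mu(m^d) = dim_k (m^d/m^(d+1)) = #degree-4 monomials in 10 vars
C(n+d-1,d)=C(13,4)=715


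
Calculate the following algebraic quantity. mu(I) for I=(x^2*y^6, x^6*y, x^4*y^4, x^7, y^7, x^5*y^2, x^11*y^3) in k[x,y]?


Remove redundant (divisible by others).
x^11*y^3 redundant.
Min: x^7, x^6*y, x^5*y^2, x^4*y^4, x^2*y^6, y^7
Count=6


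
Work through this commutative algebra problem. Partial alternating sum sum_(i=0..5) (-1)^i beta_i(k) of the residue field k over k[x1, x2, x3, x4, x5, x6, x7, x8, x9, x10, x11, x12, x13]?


Koszul resolution: beta_i(k)=C(n,i), n=13
sum_(i=0..p) (-1)^i C(n,i) = (-1)^p C(n-1,p)
(-1)^5*C(12,5) = (-1)^5*792 = -792


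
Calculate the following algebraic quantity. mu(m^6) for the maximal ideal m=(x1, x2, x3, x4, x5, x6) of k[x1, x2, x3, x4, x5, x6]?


Graded Nakayama: mu(m^d) = dim_k (m^d/m^(d+1)) = #degree-6 monomials in 6 vars
C(n+d-1,d)=C(11,6)=462


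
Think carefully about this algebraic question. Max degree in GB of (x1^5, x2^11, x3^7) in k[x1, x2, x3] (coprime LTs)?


Pure powers, coprime LTs => already GB.
Degrees: 5, 11, 7
Max=11


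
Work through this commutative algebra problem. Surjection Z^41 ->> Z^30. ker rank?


rank(ker) = 41-30 = 11


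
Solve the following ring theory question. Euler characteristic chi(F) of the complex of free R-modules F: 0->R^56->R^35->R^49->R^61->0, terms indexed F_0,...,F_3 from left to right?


chi = sum (-1)^i * rank:
(-1)^0*56=56
(-1)^1*35=-35
(-1)^2*49=49
(-1)^3*61=-61
chi=9


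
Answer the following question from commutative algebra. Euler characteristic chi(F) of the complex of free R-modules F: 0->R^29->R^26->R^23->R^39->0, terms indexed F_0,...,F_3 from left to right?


chi = sum (-1)^i * rank:
(-1)^0*29=29
(-1)^1*26=-26
(-1)^2*23=23
(-1)^3*39=-39
chi=-13


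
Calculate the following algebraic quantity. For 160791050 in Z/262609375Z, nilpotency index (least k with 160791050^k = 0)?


160791050^k mod 262609375:
k=1: 160791050
k=2: 96040000
k=3: 0
First zero at k = 3


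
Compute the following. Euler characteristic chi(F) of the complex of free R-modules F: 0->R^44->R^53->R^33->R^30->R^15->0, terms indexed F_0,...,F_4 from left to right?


chi = sum (-1)^i * rank:
(-1)^0*44=44
(-1)^1*53=-53
(-1)^2*33=33
(-1)^3*30=-30
(-1)^4*15=15
chi=9


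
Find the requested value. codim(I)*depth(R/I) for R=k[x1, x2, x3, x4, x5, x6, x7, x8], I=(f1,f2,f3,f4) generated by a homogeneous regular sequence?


codim=4, depth=dim(R/I)=8-4=4
Product=4*4=16


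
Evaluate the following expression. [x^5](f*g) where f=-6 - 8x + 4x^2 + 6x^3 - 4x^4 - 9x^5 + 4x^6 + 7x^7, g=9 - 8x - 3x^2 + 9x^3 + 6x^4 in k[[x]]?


[x^5] = sum a_i*b_j, i+j=5
  -8*6=-48
  4*9=36
  6*-3=-18
  -4*-8=32
  -9*9=-81
Sum=-79


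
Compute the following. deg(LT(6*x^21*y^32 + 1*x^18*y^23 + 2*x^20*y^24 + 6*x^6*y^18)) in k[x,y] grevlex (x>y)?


LT: 6*x^21*y^32
deg_x=21, deg_y=32
Total=21+32=53


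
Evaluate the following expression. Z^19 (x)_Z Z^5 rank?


rank(M(x)N) = rank(M)*rank(N)
19*5 = 95


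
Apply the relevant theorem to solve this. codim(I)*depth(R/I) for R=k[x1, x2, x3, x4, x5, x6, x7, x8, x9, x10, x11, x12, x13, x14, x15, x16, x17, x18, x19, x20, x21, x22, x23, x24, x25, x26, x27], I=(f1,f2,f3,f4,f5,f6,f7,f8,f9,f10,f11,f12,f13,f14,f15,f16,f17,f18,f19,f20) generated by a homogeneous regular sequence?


codim=20, depth=dim(R/I)=27-20=7
Product=20*7=140


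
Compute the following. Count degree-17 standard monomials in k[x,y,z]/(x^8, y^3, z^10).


Need i<8, j<3, k<10 with i+j+k=17.
For each i, j ranges over max(0,17-i-9)..min(2,17-i):
  i=0: j in [8,2] -> 0
  i=1: j in [7,2] -> 0
  i=2: j in [6,2] -> 0
  i=3: j in [5,2] -> 0
  i=4: j in [4,2] -> 0
  i=5: j in [3,2] -> 0
  i=6: j in [2,2] -> 1
  i=7: j in [1,2] -> 2
H(17) = 0+0+0+0+0+0+1+2 = 3


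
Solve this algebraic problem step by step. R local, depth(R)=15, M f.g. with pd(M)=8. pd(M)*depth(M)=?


pd+depth=15
depth=15-8=7
pd*depth=8*7=56


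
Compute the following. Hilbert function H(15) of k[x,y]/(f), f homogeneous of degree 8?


H(t)=d for t>=d-1.
d=8, t=15
H(15)=8


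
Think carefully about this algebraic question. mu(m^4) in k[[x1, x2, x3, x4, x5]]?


C(n+d-1,d)=C(8,4)=70


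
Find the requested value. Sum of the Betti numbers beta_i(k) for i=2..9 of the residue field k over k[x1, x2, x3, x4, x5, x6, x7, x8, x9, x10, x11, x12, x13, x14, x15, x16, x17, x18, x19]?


Koszul resolution: beta_i(k)=C(n,i), n=19
C(19,2)=171, C(19,3)=969, C(19,4)=3876, C(19,5)=11628, C(19,6)=27132, C(19,7)=50388, C(19,8)=75582, C(19,9)=92378
Sum=262124


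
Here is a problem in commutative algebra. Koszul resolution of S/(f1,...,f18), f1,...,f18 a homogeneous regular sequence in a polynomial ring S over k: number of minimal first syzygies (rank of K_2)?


Regular sequence => Koszul complex is the minimal free resolution.
Syz_1 minimally generated by Koszul relations f_i*e_j - f_j*e_i (i<j): mu(Syz_1) = beta_2 = C(m,2) = m(m-1)/2
m=18
18*17/2 = 153


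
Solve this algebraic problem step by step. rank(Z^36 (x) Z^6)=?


rank(M(x)N) = rank(M)*rank(N)
36*6 = 216


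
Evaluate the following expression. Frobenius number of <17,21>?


gcd(17,21)=1 => F=ab-a-b=17*21-17-21=357-38=319


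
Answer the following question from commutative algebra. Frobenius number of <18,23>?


gcd(18,23)=1 => F=ab-a-b=18*23-18-23=414-41=373


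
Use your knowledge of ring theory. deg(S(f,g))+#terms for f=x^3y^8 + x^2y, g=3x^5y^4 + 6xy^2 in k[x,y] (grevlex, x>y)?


LT(f)=x^3y^8, LT(g)=3x^5y^4
lcm(LM)=x^5y^8
S(f,g) (scaled by 3 to clear denominators) = 3x^2*f - y^4*g = -6xy^6 + 3x^4y
2 terms, deg 7.
7+2=9


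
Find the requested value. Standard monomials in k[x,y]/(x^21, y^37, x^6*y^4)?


k[x,y]/I, I = (x^21, y^37, x^6*y^4)
Rect: 21x37=777. Corner: (21-6)x(37-4)=495.
dim = 777-495 = 282


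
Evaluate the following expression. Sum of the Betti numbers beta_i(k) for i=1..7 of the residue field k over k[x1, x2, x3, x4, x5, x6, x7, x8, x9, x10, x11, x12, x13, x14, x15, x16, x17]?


Koszul resolution: beta_i(k)=C(n,i), n=17
C(17,1)=17, C(17,2)=136, C(17,3)=680, C(17,4)=2380, C(17,5)=6188, C(17,6)=12376, C(17,7)=19448
Sum=41225


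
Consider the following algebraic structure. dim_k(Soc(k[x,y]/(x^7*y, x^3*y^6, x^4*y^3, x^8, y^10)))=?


Socle = ann(m) = span of standard monomials u with x*u, y*u in I (staircase corners).
Minimal generators: x^8, x^7*y, x^4*y^3, x^3*y^6, y^10
Corners: x^2y^9, x^3y^5, x^6y^2, x^7
Socle dim=4


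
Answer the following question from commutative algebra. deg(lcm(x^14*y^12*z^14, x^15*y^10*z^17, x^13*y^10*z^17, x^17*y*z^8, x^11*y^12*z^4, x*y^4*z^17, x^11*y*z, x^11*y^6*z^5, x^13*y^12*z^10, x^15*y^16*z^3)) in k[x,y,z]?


lcm = componentwise max:
x: max(14,15,13,17,11,1,11,11,13,15)=17
y: max(12,10,10,1,12,4,1,6,12,16)=16
z: max(14,17,17,8,4,17,1,5,10,3)=17
Total=17+16+17=50


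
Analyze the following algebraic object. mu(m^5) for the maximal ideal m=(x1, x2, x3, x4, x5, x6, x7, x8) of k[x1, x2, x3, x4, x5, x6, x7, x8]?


Graded Nakayama: mu(m^d) = dim_k (m^d/m^(d+1)) = #degree-5 monomials in 8 vars
C(n+d-1,d)=C(12,5)=792


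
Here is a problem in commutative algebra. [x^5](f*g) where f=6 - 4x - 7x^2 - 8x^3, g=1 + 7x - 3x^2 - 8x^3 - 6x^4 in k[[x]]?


[x^5] = sum a_i*b_j, i+j=5
  -4*-6=24
  -7*-8=56
  -8*-3=24
Sum=104


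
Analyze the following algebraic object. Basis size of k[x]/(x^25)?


Basis: 1,x,...,x^24
dim=25


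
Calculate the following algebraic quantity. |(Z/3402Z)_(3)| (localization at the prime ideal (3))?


3-primary part: 3402=3^5*14
Size=3^5=243


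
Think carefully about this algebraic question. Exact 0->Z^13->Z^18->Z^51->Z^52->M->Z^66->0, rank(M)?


Alt sum=0:
(-1)^0*13 + (-1)^1*18 + (-1)^2*51 + (-1)^3*52 + (-1)^4*? + (-1)^5*66=0
rank(M)=72


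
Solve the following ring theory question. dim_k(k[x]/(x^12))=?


Basis: 1,x,...,x^11
dim=12


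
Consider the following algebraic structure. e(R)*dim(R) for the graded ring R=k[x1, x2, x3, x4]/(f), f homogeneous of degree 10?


e(R)=deg(f)=10, dim(R)=4-1=3
e*dim=10*3=30


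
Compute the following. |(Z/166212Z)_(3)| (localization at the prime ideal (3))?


3-primary part: 166212=3^7*76
Size=3^7=2187


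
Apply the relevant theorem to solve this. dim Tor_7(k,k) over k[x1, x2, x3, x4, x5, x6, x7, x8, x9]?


Koszul: C(n,i)=C(9,7)=36


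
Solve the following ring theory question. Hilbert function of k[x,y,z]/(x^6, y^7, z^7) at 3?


Need i<6, j<7, k<7 with i+j+k=3.
For each i, j ranges over max(0,3-i-6)..min(6,3-i):
  i=0: j in [0,3] -> 4
  i=1: j in [0,2] -> 3
  i=2: j in [0,1] -> 2
  i=3: j in [0,0] -> 1
H(3) = 4+3+2+1 = 10


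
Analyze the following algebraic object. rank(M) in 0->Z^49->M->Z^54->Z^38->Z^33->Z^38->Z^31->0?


Alt sum=0:
(-1)^0*49 + (-1)^1*? + (-1)^2*54 + (-1)^3*38 + (-1)^4*33 + (-1)^5*38 + (-1)^6*31=0
rank(M)=91


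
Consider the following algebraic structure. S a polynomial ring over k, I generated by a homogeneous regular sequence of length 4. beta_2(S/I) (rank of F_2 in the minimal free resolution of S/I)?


Regular sequence => Koszul complex is the minimal free resolution.
Syz_1 minimally generated by Koszul relations f_i*e_j - f_j*e_i (i<j): mu(Syz_1) = beta_2 = C(m,2) = m(m-1)/2
m=4
4*3/2 = 6


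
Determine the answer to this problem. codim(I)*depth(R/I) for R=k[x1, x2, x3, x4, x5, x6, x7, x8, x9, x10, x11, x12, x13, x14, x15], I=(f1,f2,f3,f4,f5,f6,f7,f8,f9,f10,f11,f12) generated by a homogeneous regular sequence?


codim=12, depth=dim(R/I)=15-12=3
Product=12*3=36


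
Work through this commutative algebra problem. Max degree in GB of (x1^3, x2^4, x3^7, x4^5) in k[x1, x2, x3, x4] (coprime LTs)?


Pure powers, coprime LTs => already GB.
Degrees: 3, 4, 7, 5
Max=7


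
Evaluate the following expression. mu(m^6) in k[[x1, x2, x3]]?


C(n+d-1,d)=C(8,6)=28


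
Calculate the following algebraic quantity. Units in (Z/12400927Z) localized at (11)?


Local ring = Z/1771561Z.
phi(1771561) = 11^5*(11-1) = 1610510


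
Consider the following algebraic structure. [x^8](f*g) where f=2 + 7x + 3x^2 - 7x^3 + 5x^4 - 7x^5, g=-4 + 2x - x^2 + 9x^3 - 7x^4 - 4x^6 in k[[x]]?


[x^8] = sum a_i*b_j, i+j=8
  3*-4=-12
  5*-7=-35
  -7*9=-63
Sum=-110


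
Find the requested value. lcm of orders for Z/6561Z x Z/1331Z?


Exponent = lcm of the cyclic orders; pairwise coprime => product.
3^8*11^3=6561*1331=8732691


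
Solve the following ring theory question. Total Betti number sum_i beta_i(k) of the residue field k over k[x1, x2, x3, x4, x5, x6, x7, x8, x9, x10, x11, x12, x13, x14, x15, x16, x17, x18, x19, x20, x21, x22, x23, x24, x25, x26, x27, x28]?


Koszul resolution: beta_i(k)=C(n,i), n=28
sum_i C(28,i) = 2^28 = 268435456


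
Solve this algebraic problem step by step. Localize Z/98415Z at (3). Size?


3-primary part: 98415=3^9*5
Size=3^9=19683


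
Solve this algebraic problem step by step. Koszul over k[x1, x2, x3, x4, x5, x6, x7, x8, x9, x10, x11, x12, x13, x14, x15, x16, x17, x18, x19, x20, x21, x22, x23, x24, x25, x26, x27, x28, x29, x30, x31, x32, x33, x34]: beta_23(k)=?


C(n,i)=C(34,23)=286097760


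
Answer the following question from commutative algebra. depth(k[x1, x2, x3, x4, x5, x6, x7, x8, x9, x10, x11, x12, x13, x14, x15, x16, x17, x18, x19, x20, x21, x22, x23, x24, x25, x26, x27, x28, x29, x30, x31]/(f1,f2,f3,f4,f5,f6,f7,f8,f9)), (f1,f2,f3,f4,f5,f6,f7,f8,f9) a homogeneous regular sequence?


depth(R)=31
depth(R/I)=31-9=22


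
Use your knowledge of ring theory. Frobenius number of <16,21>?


gcd(16,21)=1 => F=ab-a-b=16*21-16-21=336-37=299


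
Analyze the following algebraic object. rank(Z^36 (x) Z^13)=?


rank(M(x)N) = rank(M)*rank(N)
36*13 = 468


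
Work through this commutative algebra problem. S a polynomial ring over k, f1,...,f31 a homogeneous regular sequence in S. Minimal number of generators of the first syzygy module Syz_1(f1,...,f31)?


Regular sequence => Koszul complex is the minimal free resolution.
Syz_1 minimally generated by Koszul relations f_i*e_j - f_j*e_i (i<j): mu(Syz_1) = beta_2 = C(m,2) = m(m-1)/2
m=31
31*30/2 = 465


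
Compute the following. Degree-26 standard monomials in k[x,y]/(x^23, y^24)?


k[x,y], I = (x^23, y^24), d = 26
Need i < 23 and d-i < 24.
Range: 3 <= i <= 22.
H(26) = 20


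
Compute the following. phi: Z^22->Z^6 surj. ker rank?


rank(ker) = 22-6 = 16


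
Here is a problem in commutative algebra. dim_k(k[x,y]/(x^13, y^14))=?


Basis: x^i*y^j, i<13, j<14
13*14=182


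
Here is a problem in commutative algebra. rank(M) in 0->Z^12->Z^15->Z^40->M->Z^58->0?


Alt sum=0:
(-1)^0*12 + (-1)^1*15 + (-1)^2*40 + (-1)^3*? + (-1)^4*58=0
rank(M)=95


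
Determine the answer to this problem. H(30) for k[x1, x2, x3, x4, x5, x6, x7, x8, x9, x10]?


C(d+n-1,n-1)=C(39,9)=211915132


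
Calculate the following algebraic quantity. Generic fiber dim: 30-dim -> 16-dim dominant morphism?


dim(fiber)=dim(X)-dim(Y)=30-16=14


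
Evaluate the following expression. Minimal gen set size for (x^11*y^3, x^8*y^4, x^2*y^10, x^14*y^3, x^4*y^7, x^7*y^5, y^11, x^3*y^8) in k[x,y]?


Remove redundant (divisible by others).
x^14*y^3 redundant.
Min: x^11*y^3, x^8*y^4, x^7*y^5, x^4*y^7, x^3*y^8, x^2*y^10, y^11
Count=7


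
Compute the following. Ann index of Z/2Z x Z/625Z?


Exponent = lcm of the cyclic orders; pairwise coprime => product.
2^1*5^4=2*625=1250


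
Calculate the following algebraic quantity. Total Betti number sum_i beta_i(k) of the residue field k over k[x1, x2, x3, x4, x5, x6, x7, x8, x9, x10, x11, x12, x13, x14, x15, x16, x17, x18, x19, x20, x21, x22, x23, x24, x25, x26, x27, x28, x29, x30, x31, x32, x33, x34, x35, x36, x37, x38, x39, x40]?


Koszul resolution: beta_i(k)=C(n,i), n=40
sum_i C(40,i) = 2^40 = 1099511627776


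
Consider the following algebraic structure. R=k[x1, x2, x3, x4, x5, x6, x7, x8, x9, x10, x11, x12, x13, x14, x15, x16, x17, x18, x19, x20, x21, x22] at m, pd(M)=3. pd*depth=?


pd+depth=22
depth=22-3=19
pd*depth=3*19=57


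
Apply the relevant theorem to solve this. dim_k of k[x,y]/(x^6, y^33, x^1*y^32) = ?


k[x,y]/I, I = (x^6, y^33, x^1*y^32)
Rect: 6x33=198. Corner: (6-1)x(33-32)=5.
dim = 198-5 = 193


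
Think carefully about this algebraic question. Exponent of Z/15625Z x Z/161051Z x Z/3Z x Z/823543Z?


Exponent = lcm of the cyclic orders; pairwise coprime => product.
5^6*11^5*3^1*7^7=15625*161051*3*823543=6217144860609375


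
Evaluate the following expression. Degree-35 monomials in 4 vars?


C(d+n-1,n-1)=C(38,3)=8436


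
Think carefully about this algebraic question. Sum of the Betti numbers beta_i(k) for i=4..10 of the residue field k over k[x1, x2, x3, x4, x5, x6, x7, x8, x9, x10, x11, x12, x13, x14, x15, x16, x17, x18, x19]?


Koszul resolution: beta_i(k)=C(n,i), n=19
C(19,4)=3876, C(19,5)=11628, C(19,6)=27132, C(19,7)=50388, C(19,8)=75582, C(19,9)=92378, C(19,10)=92378
Sum=353362


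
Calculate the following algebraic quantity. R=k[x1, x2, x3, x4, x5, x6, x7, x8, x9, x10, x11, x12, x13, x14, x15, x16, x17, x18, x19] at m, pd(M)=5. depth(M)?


pd+depth=depth(R)=19
depth=19-5=14


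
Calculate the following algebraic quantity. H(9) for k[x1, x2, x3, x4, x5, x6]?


C(d+n-1,n-1)=C(14,5)=2002


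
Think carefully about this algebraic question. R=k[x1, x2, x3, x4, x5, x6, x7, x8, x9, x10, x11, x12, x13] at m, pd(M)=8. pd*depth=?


pd+depth=13
depth=13-8=5
pd*depth=8*5=40


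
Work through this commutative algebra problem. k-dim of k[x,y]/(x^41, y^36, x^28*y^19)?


k[x,y]/I, I = (x^41, y^36, x^28*y^19)
Rect: 41x36=1476. Corner: (41-28)x(36-19)=221.
dim = 1476-221 = 1255


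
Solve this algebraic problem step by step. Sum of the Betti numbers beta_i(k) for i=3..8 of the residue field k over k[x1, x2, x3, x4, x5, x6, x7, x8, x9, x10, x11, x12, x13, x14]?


Koszul resolution: beta_i(k)=C(n,i), n=14
C(14,3)=364, C(14,4)=1001, C(14,5)=2002, C(14,6)=3003, C(14,7)=3432, C(14,8)=3003
Sum=12805


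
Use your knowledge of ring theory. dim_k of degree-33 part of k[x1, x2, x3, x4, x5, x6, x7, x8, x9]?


C(d+n-1,n-1)=C(41,8)=95548245


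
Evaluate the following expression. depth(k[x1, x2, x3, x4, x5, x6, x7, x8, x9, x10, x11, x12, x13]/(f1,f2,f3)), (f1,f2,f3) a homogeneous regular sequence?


depth(R)=13
depth(R/I)=13-3=10


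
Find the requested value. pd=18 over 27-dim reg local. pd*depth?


pd+depth=27
depth=27-18=9
pd*depth=18*9=162


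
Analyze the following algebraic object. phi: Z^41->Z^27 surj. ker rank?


rank(ker) = 41-27 = 14


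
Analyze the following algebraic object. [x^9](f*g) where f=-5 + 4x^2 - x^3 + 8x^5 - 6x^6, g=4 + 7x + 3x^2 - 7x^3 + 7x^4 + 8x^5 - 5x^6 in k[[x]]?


[x^9] = sum a_i*b_j, i+j=9
  -1*-5=5
  8*7=56
  -6*-7=42
Sum=103


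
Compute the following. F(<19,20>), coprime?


gcd(19,20)=1 => F=ab-a-b=19*20-19-20=380-39=341


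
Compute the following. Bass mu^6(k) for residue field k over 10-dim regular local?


C(n,i)=C(10,6)=210


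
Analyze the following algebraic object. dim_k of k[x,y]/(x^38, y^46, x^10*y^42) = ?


k[x,y]/I, I = (x^38, y^46, x^10*y^42)
Rect: 38x46=1748. Corner: (38-10)x(46-42)=112.
dim = 1748-112 = 1636


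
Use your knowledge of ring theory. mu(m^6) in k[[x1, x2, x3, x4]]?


C(n+d-1,d)=C(9,6)=84


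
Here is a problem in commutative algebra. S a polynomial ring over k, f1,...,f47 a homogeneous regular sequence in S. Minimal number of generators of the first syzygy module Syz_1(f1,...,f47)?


Regular sequence => Koszul complex is the minimal free resolution.
Syz_1 minimally generated by Koszul relations f_i*e_j - f_j*e_i (i<j): mu(Syz_1) = beta_2 = C(m,2) = m(m-1)/2
m=47
47*46/2 = 1081


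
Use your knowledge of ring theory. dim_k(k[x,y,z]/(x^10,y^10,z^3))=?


Basis: x^iy^jz^k, i<10,j<10,k<3
10*10*3=300


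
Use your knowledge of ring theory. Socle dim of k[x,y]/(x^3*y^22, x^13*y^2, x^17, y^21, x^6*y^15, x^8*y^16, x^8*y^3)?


Socle = ann(m) = span of standard monomials u with x*u, y*u in I (staircase corners).
Redundant generators: x^8*y^16, x^3*y^22
Minimal generators: x^17, x^13*y^2, x^8*y^3, x^6*y^15, y^21
Corners: x^5y^20, x^7y^14, x^12y^2, x^16y
Socle dim=4


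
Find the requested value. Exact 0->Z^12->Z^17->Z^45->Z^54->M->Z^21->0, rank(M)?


Alt sum=0:
(-1)^0*12 + (-1)^1*17 + (-1)^2*45 + (-1)^3*54 + (-1)^4*? + (-1)^5*21=0
rank(M)=35


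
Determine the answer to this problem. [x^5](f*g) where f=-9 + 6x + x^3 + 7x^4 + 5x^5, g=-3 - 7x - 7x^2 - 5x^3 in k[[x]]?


[x^5] = sum a_i*b_j, i+j=5
  1*-7=-7
  7*-7=-49
  5*-3=-15
Sum=-71


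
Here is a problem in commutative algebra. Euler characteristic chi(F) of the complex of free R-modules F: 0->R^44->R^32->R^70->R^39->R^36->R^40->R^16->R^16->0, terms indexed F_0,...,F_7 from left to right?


chi = sum (-1)^i * rank:
(-1)^0*44=44
(-1)^1*32=-32
(-1)^2*70=70
(-1)^3*39=-39
(-1)^4*36=36
(-1)^5*40=-40
(-1)^6*16=16
(-1)^7*16=-16
chi=39


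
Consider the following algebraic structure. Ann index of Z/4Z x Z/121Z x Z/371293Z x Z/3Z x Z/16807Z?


Exponent = lcm of the cyclic orders; pairwise coprime => product.
2^2*11^2*13^5*3^1*7^5=4*121*371293*3*16807=9060946746852


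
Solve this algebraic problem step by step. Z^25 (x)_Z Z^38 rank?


rank(M(x)N) = rank(M)*rank(N)
25*38 = 950


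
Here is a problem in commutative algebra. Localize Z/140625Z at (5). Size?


5-primary part: 140625=5^6*9
Size=5^6=15625


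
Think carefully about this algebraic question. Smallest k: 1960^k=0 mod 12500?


1960^k mod 12500:
k=1: 1960
k=2: 4100
k=3: 11000
k=4: 10000
k=5: 0
First zero at k = 5


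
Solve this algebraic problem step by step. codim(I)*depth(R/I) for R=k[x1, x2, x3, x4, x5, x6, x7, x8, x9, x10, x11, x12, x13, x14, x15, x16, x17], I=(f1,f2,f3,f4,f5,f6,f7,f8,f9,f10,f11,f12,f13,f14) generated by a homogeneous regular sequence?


codim=14, depth=dim(R/I)=17-14=3
Product=14*3=42


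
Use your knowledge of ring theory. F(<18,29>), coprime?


gcd(18,29)=1 => F=ab-a-b=18*29-18-29=522-47=475


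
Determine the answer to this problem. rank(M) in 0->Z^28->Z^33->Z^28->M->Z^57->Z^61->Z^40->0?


Alt sum=0:
(-1)^0*28 + (-1)^1*33 + (-1)^2*28 + (-1)^3*? + (-1)^4*57 + (-1)^5*61 + (-1)^6*40=0
rank(M)=59


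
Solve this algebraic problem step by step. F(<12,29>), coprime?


gcd(12,29)=1 => F=ab-a-b=12*29-12-29=348-41=307


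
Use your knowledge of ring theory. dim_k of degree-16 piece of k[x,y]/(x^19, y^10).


k[x,y], I = (x^19, y^10), d = 16
Need i < 19 and d-i < 10.
Range: 7 <= i <= 16.
H(16) = 10


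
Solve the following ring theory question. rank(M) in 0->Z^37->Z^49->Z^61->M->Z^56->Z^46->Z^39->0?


Alt sum=0:
(-1)^0*37 + (-1)^1*49 + (-1)^2*61 + (-1)^3*? + (-1)^4*56 + (-1)^5*46 + (-1)^6*39=0
rank(M)=98


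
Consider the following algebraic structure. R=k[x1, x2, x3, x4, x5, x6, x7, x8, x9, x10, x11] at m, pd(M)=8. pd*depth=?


pd+depth=11
depth=11-8=3
pd*depth=8*3=24


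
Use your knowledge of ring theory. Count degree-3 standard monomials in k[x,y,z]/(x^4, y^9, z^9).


Need i<4, j<9, k<9 with i+j+k=3.
For each i, j ranges over max(0,3-i-8)..min(8,3-i):
  i=0: j in [0,3] -> 4
  i=1: j in [0,2] -> 3
  i=2: j in [0,1] -> 2
  i=3: j in [0,0] -> 1
H(3) = 4+3+2+1 = 10


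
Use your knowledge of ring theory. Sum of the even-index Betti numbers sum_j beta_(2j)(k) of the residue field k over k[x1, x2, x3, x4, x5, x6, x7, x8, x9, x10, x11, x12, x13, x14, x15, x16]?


Koszul resolution: beta_i(k)=C(n,i), n=16
sum_even C(16,i) = 2^(n-1) = 2^15 = 32768


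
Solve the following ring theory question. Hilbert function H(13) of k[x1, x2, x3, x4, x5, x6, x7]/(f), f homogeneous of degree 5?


C(19,6)-C(14,6)=27132-3003=24129


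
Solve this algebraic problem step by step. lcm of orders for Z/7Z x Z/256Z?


Exponent = lcm of the cyclic orders; pairwise coprime => product.
7^1*2^8=7*256=1792


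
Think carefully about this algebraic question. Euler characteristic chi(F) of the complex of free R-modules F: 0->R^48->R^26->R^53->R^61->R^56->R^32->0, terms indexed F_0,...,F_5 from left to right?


chi = sum (-1)^i * rank:
(-1)^0*48=48
(-1)^1*26=-26
(-1)^2*53=53
(-1)^3*61=-61
(-1)^4*56=56
(-1)^5*32=-32
chi=38


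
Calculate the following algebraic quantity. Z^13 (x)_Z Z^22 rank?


rank(M(x)N) = rank(M)*rank(N)
13*22 = 286


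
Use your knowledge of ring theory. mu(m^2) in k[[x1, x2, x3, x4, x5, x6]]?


C(n+d-1,d)=C(7,2)=21


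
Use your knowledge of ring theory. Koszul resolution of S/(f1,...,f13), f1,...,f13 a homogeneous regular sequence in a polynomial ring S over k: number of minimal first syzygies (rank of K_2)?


Regular sequence => Koszul complex is the minimal free resolution.
Syz_1 minimally generated by Koszul relations f_i*e_j - f_j*e_i (i<j): mu(Syz_1) = beta_2 = C(m,2) = m(m-1)/2
m=13
13*12/2 = 78


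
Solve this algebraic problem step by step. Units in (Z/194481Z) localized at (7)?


Local ring = Z/2401Z.
phi(2401) = 7^3*(7-1) = 2058


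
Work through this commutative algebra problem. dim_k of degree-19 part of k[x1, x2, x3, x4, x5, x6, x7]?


C(d+n-1,n-1)=C(25,6)=177100


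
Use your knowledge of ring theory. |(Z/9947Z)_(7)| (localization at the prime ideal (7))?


7-primary part: 9947=7^3*29
Size=7^3=343


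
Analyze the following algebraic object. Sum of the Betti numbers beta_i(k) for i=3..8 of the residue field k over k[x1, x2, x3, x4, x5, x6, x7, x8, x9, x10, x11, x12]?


Koszul resolution: beta_i(k)=C(n,i), n=12
C(12,3)=220, C(12,4)=495, C(12,5)=792, C(12,6)=924, C(12,7)=792, C(12,8)=495
Sum=3718


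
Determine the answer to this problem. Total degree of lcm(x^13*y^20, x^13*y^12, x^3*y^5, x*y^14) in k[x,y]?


lcm = componentwise max:
x: max(13,13,3,1)=13
y: max(20,12,5,14)=20
Total=13+20=33


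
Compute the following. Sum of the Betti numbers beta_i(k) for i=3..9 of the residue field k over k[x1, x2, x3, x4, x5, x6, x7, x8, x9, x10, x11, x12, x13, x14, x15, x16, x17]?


Koszul resolution: beta_i(k)=C(n,i), n=17
C(17,3)=680, C(17,4)=2380, C(17,5)=6188, C(17,6)=12376, C(17,7)=19448, C(17,8)=24310, C(17,9)=24310
Sum=89692


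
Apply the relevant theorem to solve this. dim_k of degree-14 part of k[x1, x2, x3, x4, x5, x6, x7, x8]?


C(d+n-1,n-1)=C(21,7)=116280


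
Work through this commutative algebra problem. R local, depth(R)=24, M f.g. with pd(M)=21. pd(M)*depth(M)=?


pd+depth=24
depth=24-21=3
pd*depth=21*3=63


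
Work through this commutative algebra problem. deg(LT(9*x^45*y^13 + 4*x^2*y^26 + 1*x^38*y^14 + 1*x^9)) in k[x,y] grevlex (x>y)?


LT: 9*x^45*y^13
deg_x=45, deg_y=13
Total=45+13=58


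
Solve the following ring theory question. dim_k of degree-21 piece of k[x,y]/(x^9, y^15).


k[x,y], I = (x^9, y^15), d = 21
Need i < 9 and d-i < 15.
Range: 7 <= i <= 8.
H(21) = 2


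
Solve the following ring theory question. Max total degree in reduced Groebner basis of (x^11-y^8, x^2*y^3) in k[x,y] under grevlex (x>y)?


LT(f1)=x^11, LT(f2)=x^2y^3, lcm=x^11y^3
S(f1,f2) = y^3*f1 - x^9*f2 = -y^11
Reduced GB = {f1, f2, y^11}; degrees 11, 5, 11
Max = 11


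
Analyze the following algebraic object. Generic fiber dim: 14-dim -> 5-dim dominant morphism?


dim(fiber)=dim(X)-dim(Y)=14-5=9


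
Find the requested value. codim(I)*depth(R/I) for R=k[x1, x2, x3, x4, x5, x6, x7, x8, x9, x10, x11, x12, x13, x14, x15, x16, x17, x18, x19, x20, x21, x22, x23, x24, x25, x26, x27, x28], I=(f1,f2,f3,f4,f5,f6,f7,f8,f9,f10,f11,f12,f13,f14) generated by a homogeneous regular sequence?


codim=14, depth=dim(R/I)=28-14=14
Product=14*14=196


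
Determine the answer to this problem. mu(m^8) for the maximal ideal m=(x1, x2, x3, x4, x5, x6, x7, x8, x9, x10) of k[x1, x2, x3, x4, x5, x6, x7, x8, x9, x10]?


Graded Nakayama: mu(m^d) = dim_k (m^d/m^(d+1)) = #degree-8 monomials in 10 vars
C(n+d-1,d)=C(17,8)=24310


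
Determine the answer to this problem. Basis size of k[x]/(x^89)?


Basis: 1,x,...,x^88
dim=89


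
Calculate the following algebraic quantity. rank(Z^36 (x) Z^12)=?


rank(M(x)N) = rank(M)*rank(N)
36*12 = 432


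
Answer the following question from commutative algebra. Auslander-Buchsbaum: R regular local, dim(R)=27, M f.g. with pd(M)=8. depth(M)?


pd+depth=depth(R)=27
depth=27-8=19


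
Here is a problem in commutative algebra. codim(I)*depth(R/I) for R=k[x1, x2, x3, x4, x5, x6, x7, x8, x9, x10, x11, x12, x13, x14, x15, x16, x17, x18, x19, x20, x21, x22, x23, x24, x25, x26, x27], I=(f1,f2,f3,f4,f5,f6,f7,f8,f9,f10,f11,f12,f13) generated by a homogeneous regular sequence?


codim=13, depth=dim(R/I)=27-13=14
Product=13*14=182


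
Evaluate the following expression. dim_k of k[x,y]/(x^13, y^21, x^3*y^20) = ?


k[x,y]/I, I = (x^13, y^21, x^3*y^20)
Rect: 13x21=273. Corner: (13-3)x(21-20)=10.
dim = 273-10 = 263


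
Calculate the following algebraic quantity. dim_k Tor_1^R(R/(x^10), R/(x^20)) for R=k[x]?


Tor_1(R/I,R/J)=(I cap J)/IJ=(x^20)/(x^30)
dim=30-20=min(10,20)=10


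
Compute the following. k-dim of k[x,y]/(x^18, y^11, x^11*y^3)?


k[x,y]/I, I = (x^18, y^11, x^11*y^3)
Rect: 18x11=198. Corner: (18-11)x(11-3)=56.
dim = 198-56 = 142


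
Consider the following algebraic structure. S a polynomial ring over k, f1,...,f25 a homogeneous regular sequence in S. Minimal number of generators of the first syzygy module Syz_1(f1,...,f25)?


Regular sequence => Koszul complex is the minimal free resolution.
Syz_1 minimally generated by Koszul relations f_i*e_j - f_j*e_i (i<j): mu(Syz_1) = beta_2 = C(m,2) = m(m-1)/2
m=25
25*24/2 = 300


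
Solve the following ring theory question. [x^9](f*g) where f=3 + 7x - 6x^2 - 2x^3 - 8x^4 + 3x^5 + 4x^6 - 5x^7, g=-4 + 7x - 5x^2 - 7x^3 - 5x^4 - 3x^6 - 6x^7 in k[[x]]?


[x^9] = sum a_i*b_j, i+j=9
  -6*-6=36
  -2*-3=6
  3*-5=-15
  4*-7=-28
  -5*-5=25
Sum=24


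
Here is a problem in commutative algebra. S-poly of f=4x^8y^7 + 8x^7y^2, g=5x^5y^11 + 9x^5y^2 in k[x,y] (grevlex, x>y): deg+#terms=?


LT(f)=4x^8y^7, LT(g)=5x^5y^11
lcm(LM)=x^8y^11
S(f,g) (scaled by 20 to clear denominators) = 5y^4*f - 4x^3*g = 40x^7y^6 - 36x^8y^2
2 terms, deg 13.
13+2=15


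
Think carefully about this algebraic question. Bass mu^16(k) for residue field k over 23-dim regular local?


C(n,i)=C(23,16)=245157


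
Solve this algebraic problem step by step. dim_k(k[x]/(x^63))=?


Basis: 1,x,...,x^62
dim=63


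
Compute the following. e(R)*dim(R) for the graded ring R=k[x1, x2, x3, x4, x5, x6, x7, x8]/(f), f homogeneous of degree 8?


e(R)=deg(f)=8, dim(R)=8-1=7
e*dim=8*7=56


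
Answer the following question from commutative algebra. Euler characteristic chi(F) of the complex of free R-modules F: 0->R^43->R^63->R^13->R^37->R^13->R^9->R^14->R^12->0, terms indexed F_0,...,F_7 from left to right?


chi = sum (-1)^i * rank:
(-1)^0*43=43
(-1)^1*63=-63
(-1)^2*13=13
(-1)^3*37=-37
(-1)^4*13=13
(-1)^5*9=-9
(-1)^6*14=14
(-1)^7*12=-12
chi=-38


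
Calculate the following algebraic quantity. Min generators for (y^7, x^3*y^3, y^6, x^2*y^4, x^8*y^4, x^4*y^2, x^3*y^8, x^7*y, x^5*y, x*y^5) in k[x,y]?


Remove redundant (divisible by others).
x^3*y^8 redundant.
x^7*y redundant.
y^7 redundant.
x^8*y^4 redundant.
Min: x^5*y, x^4*y^2, x^3*y^3, x^2*y^4, x*y^5, y^6
Count=6


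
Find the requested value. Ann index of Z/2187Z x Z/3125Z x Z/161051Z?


Exponent = lcm of the cyclic orders; pairwise coprime => product.
3^7*5^5*11^5=2187*3125*161051=1100682928125


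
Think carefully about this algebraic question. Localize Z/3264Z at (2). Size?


2-primary part: 3264=2^6*51
Size=2^6=64


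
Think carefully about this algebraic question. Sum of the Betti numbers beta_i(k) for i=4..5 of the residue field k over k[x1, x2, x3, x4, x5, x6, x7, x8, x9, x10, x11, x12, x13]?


Koszul resolution: beta_i(k)=C(n,i), n=13
C(13,4)=715, C(13,5)=1287
Sum=2002


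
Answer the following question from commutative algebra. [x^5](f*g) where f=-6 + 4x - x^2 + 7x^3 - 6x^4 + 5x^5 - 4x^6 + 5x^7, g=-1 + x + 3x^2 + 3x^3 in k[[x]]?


[x^5] = sum a_i*b_j, i+j=5
  -1*3=-3
  7*3=21
  -6*1=-6
  5*-1=-5
Sum=7


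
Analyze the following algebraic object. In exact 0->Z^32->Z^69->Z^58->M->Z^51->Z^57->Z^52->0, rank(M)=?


Alt sum=0:
(-1)^0*32 + (-1)^1*69 + (-1)^2*58 + (-1)^3*? + (-1)^4*51 + (-1)^5*57 + (-1)^6*52=0
rank(M)=67


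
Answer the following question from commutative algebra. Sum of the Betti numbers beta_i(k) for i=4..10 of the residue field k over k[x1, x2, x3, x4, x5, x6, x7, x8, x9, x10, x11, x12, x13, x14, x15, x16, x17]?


Koszul resolution: beta_i(k)=C(n,i), n=17
C(17,4)=2380, C(17,5)=6188, C(17,6)=12376, C(17,7)=19448, C(17,8)=24310, C(17,9)=24310, C(17,10)=19448
Sum=108460


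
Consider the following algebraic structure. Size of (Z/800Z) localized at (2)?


2-primary part: 800=2^5*25
Size=2^5=32


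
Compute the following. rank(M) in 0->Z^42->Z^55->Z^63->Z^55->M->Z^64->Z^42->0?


Alt sum=0:
(-1)^0*42 + (-1)^1*55 + (-1)^2*63 + (-1)^3*55 + (-1)^4*? + (-1)^5*64 + (-1)^6*42=0
rank(M)=27


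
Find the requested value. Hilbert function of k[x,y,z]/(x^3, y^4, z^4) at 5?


Need i<3, j<4, k<4 with i+j+k=5.
For each i, j ranges over max(0,5-i-3)..min(3,5-i):
  i=0: j in [2,3] -> 2
  i=1: j in [1,3] -> 3
  i=2: j in [0,3] -> 4
H(5) = 2+3+4 = 9


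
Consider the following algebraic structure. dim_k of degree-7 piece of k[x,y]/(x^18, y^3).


k[x,y], I = (x^18, y^3), d = 7
Need i < 18 and d-i < 3.
Range: 5 <= i <= 7.
H(7) = 3


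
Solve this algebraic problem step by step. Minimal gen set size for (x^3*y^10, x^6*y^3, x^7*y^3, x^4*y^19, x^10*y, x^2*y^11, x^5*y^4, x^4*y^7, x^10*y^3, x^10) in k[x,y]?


Remove redundant (divisible by others).
x^10*y^3 redundant.
x^4*y^19 redundant.
x^7*y^3 redundant.
x^10*y redundant.
Min: x^10, x^6*y^3, x^5*y^4, x^4*y^7, x^3*y^10, x^2*y^11
Count=6


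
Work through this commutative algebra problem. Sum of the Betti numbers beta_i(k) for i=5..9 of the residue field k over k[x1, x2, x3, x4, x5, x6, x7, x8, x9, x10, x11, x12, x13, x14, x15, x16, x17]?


Koszul resolution: beta_i(k)=C(n,i), n=17
C(17,5)=6188, C(17,6)=12376, C(17,7)=19448, C(17,8)=24310, C(17,9)=24310
Sum=86632
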